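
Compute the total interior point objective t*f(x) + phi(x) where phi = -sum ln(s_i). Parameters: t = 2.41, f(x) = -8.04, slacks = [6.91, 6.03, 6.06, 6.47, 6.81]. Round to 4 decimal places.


Step 1: Compute log-barrier.
ln values: [1.933, 1.7967, 1.8017, 1.8672, 1.9184]
phi = -(1.933 + 1.7967 + 1.8017 + 1.8672 + 1.9184) = -9.317
Step 2: Compute augmented objective.
t*f(x) = 2.41*-8.04 = -19.3764
Total = -19.3764 - 9.317 = -28.6934


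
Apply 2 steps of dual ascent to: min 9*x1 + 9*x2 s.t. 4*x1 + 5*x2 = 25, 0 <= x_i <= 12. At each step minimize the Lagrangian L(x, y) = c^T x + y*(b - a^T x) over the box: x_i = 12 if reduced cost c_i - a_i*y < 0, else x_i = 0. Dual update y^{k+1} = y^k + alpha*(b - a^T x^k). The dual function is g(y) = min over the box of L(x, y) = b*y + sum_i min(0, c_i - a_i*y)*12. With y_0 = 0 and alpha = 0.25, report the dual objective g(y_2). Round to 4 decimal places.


Dual ascent for LP: min 9*x1 + 9*x2, 4*x1 + 5*x2 = 25, 0 <= x_i <= 12
Step 1: y^k = 0.0, reduced costs: (9.0, 9.0)
  x^k = (0.0, 0.0), subgradient = b - a^T x = 25.0
  y^{k+1} = 0.0 + 0.25*25.0 = 6.25
Step 2: y^k = 6.25, reduced costs: (-16.0, -22.25)
  x^k = (12.0, 12.0), subgradient = b - a^T x = -83.0
  y^{k+1} = 6.25 + 0.25*-83.0 = -14.5
Dual objective at y_2 = -14.5: reduced costs (67.0, 81.5), box minimizer x = (0.0, 0.0)
g(y_2) = b*y + (c1 - a1*y)*x1 + (c2 - a2*y)*x2 = 25*(-14.5) + 67.0*0.0 + 81.5*0.0 = -362.5 + 0.0 + 0.0 = -362.5


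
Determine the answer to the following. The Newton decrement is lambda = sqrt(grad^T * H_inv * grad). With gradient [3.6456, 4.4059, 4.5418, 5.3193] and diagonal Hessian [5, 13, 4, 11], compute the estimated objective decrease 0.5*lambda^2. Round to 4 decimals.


Step 1: H is diagonal, so H^(-1) * g = [0.7291, 0.3389, 1.1355, 0.4836].
Step 2: g^T H^(-1) g = sum_i g_i^2 / H_ii
  = (3.6456)^2/5 + (4.4059)^2/13 + (4.5418)^2/4 + (5.3193)^2/11
  = 2.6581 + 1.4932 + 5.157 + 2.5723 = 11.8806
Step 3: Objective decrease = 0.5 * g^T H^(-1) g = 5.9403


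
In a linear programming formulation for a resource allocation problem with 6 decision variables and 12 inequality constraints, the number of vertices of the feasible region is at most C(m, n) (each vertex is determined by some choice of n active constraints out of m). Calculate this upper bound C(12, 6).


Each vertex corresponds to some choice of n active constraints out of m, so the number of vertices is at most C(m, n) = m! / (n!(m-n)!).
m = 12, n = 6
Numerator: 12 * 11 * 10 * 9 * 8 * 7
Denominator: 6! = 720
C(12, 6) = 924


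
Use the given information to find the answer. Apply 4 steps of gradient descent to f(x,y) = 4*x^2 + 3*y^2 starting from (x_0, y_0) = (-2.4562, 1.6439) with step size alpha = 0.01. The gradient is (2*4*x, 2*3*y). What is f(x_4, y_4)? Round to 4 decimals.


Gradient descent on f(x,y) = 4*x^2 + 3*y^2.
Starting point: (-2.4562, 1.6439), alpha = 0.01
Step 1: grad_x = 2*4*-2.4562 = -19.6496, grad_y = 2*3*1.6439 = 9.8634
  x_1 = -2.4562 - 0.01*-19.6496 = -2.2597
  y_1 = 1.6439 - 0.01*9.8634 = 1.5453
Step 2: grad_x = 2*4*-2.2597 = -18.0776, grad_y = 2*3*1.5453 = 9.2716
  x_2 = -2.2597 - 0.01*-18.0776 = -2.0789
  y_2 = 1.5453 - 0.01*9.2716 = 1.4526
Step 3: grad_x = 2*4*-2.0789 = -16.6314, grad_y = 2*3*1.4526 = 8.7153
  x_3 = -2.0789 - 0.01*-16.6314 = -1.9126
  y_3 = 1.4526 - 0.01*8.7153 = 1.3654
Step 4: grad_x = 2*4*-1.9126 = -15.3009, grad_y = 2*3*1.3654 = 8.1924
  x_4 = -1.9126 - 0.01*-15.3009 = -1.7596
  y_4 = 1.3654 - 0.01*8.1924 = 1.2835
f(-1.7596, 1.2835) = 4*(-1.7596)^2 + 3*1.2835^2 = 17.3267


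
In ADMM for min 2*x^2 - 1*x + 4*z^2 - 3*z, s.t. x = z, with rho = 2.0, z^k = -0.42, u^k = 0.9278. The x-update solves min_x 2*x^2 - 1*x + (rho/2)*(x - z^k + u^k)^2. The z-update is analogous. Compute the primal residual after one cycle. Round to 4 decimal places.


ADMM iteration with rho = 2.0, z^k = -0.42, u^k = 0.9278
Step 1: x-update.
Minimize 2*x^2 - 1*x + (2.0/2)*(x + 0.42 + 0.9278)^2
FOC: (2*2 + 2.0)*x = 1 + 2.0*(-0.42 - 0.9278)
x^{k+1} = -0.2826
Step 2: z-update.
Minimize 4*z^2 - 3*z + (2.0/2)*(-0.2826 - z + 0.9278)^2
FOC: (2*4 + 2.0)*z = 3 + 2.0*(-0.2826 + 0.9278)
z^{k+1} = 0.429
Step 3: u-update.
u^{k+1} = 0.9278 - 0.2826 - 0.429 = 0.2162
Step 4: Primal residual = |-0.2826 - 0.429| = 0.7116


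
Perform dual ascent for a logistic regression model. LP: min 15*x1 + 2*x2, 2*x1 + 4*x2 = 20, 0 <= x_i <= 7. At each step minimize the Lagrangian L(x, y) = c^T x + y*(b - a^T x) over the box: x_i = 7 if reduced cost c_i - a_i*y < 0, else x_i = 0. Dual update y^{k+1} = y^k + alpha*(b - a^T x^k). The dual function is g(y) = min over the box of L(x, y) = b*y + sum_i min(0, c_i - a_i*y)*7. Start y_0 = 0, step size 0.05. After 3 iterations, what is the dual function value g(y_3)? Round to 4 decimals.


Dual ascent for LP: min 15*x1 + 2*x2, 2*x1 + 4*x2 = 20, 0 <= x_i <= 7
Step 1: y^k = 0.0, reduced costs: (15.0, 2.0)
  x^k = (0.0, 0.0), subgradient = b - a^T x = 20.0
  y^{k+1} = 0.0 + 0.05*20.0 = 1.0
Step 2: y^k = 1.0, reduced costs: (13.0, -2.0)
  x^k = (0.0, 7.0), subgradient = b - a^T x = -8.0
  y^{k+1} = 1.0 + 0.05*-8.0 = 0.6
Step 3: y^k = 0.6, reduced costs: (13.8, -0.4)
  x^k = (0.0, 7.0), subgradient = b - a^T x = -8.0
  y^{k+1} = 0.6 + 0.05*-8.0 = 0.2
Dual objective at y_3 = 0.2: reduced costs (14.6, 1.2), box minimizer x = (0.0, 0.0)
g(y_3) = b*y + (c1 - a1*y)*x1 + (c2 - a2*y)*x2 = 20*0.2 + 14.6*0.0 + 1.2*0.0 = 4.0 + 0.0 + 0.0 = 4.0


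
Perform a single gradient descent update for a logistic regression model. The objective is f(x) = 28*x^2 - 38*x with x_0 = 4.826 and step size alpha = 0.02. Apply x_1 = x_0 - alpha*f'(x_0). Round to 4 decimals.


We compute the gradient at x_0 and apply the update.
f'(x) = 56*x - 38
f'(4.826) = 56*4.826 - 38 = 232.256
x_1 = 4.826 - 0.02*232.256 = 0.1809


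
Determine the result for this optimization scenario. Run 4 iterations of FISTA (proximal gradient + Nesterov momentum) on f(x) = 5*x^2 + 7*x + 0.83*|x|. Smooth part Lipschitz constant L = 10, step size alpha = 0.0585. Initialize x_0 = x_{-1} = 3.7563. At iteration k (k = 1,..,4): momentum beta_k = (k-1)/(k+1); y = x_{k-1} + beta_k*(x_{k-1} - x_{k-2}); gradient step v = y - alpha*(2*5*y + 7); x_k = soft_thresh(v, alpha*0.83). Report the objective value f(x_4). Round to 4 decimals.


FISTA on f(x) = 5*x^2 + 7*x + 0.83*|x|
L = 10, alpha = 0.0585
Iteration 1: beta = 0.0, y = 3.7563 + 0.0*(3.7563 - 3.7563) = 3.7563
  grad(y) = 44.563, v = y - alpha*grad = 1.1494
  prox(v) = soft_thresh(1.1494, 0.0486) = 1.1008
Iteration 2: beta = 0.3333, y = 1.1008 + 0.3333*(1.1008 - 3.7563) = 0.2156
  grad(y) = 9.1565, v = y - alpha*grad = -0.32
  prox(v) = soft_thresh(-0.32, 0.0486) = -0.2715
Iteration 3: beta = 0.5, y = -0.2715 + 0.5*(-0.2715 - 1.1008) = -0.9576
  grad(y) = -2.5758, v = y - alpha*grad = -0.8069
  prox(v) = soft_thresh(-0.8069, 0.0486) = -0.7583
Iteration 4: beta = 0.6, y = -0.7583 + 0.6*(-0.7583 + 0.2715) = -1.0505
  grad(y) = -3.5048, v = y - alpha*grad = -0.8454
  prox(v) = soft_thresh(-0.8454, 0.0486) = -0.7969
f(x_4) = 5*(-0.7969)^2 + 7*(-0.7969) + 0.83*|-0.7969| = -1.7416


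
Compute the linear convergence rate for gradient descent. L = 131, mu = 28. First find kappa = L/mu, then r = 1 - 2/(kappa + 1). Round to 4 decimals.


Step 1: Compute the condition number.
kappa = L/mu = 131/28 = 4.6786
Step 2: Compute the convergence rate.
r = 1 - 2/(kappa + 1) = 1 - 2*mu/(L + mu) = (L - mu)/(L + mu) = 103/159 = 0.6478


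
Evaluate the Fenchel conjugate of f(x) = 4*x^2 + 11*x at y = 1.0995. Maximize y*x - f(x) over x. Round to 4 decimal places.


f*(y) = sup_x {y*x - a*x^2 - b*x} = sup_x {(y-b)*x - a*x^2}
FOC: (y - b) - 2a*x = 0 => x* = (y - b)/(2a)
x* = (1.0995 - 11)/(2*4) = -1.2376
f*(1.0995) = (y-b)^2/(4a) = (1.0995 - 11)^2/(4*4)
= 98.0199/16 = 6.1262


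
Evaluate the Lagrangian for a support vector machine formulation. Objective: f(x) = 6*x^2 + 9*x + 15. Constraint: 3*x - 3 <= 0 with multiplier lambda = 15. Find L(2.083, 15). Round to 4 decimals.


Step 1: Evaluate f(x).
f(2.083) = 6*2.083^2 + 9*2.083 + 15 = 59.7803
Step 2: Evaluate g(x).
g(2.083) = 3*2.083 - 3 = 3.249
Step 3: Compute Lagrangian.
L = 59.7803 + 15*3.249 = 108.5153


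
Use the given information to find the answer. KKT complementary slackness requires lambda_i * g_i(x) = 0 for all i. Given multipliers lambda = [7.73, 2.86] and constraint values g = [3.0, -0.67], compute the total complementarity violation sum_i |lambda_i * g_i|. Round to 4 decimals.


KKT complementary slackness check:
lambda_1 * g_1 = 7.73 * 3.0 = 23.19
lambda_2 * g_2 = 2.86 * -0.67 = -1.9162
Total violation = 23.19 + 1.9162 = 25.1062


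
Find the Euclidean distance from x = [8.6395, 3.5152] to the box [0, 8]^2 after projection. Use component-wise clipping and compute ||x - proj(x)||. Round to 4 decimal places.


Project each component onto [0, 8].
clip(8.6395) = 8.0, clip(3.5152) = 3.5152
Projection = [8.0, 3.5152]
Squared diffs: [0.409, 0.0]
Distance = sqrt(0.409) = 0.6395


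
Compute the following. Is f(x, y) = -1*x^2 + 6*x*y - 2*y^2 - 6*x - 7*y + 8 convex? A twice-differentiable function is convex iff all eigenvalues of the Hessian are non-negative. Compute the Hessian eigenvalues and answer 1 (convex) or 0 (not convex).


The Hessian of f(x,y) = -1*x^2 + 6*x*y - 2*y^2 - 6*x - 7*y + 8 is:
H = [[-2, 6], [6, -4]]
Trace = -2 - 4 = -6
Determinant = -2*-4 - (6)^2 = -28
Discriminant = (-6)^2 - 4*-28 = 148.0
Eigenvalues: lambda_1 = -9.0828, lambda_2 = 3.0828
The function is not convex.

0


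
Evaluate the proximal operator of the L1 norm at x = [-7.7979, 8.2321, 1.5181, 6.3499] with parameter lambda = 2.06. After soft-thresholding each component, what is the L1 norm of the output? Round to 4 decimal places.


Soft-thresholding with lambda = 2.06:
prox(-7.7979) = sign(-7.7979)*max(|-7.7979| - 2.06, 0) = -5.7379
prox(8.2321) = sign(8.2321)*max(|8.2321| - 2.06, 0) = 6.1721
prox(1.5181) = sign(1.5181)*max(|1.5181| - 2.06, 0) = 0.0
prox(6.3499) = sign(6.3499)*max(|6.3499| - 2.06, 0) = 4.2899
prox(x) = [-5.7379, 6.1721, 0.0, 4.2899]
||prox(x)||_1 = 5.7379 + 6.1721 + 0.0 + 4.2899 = 16.1999


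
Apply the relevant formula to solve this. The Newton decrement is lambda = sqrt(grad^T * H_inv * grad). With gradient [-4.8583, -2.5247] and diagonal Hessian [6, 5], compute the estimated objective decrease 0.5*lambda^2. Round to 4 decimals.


Step 1: H is diagonal, so H^(-1) * g = [-0.8097, -0.5049].
Step 2: g^T H^(-1) g = sum_i g_i^2 / H_ii
  = (-4.8583)^2/6 + (-2.5247)^2/5
  = 3.9338 + 1.2748 = 5.2087
Step 3: Objective decrease = 0.5 * g^T H^(-1) g = 2.6043


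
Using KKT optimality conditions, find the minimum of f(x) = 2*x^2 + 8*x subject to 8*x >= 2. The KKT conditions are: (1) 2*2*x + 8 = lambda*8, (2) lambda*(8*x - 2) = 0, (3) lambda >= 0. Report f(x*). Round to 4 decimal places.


Step 1: Try lambda = 0 (constraint inactive).
x_unc = -8/(2*2) = -2.0
Check: 8*-2.0 = -16.0 < 2 -- violated!
Step 2: Constraint must be active: 8*x = 2
x* = 2/8 = 0.25
lambda = (2*2*0.25 + 8)/8 = 1.125
Step 3: Compute optimal value.
f(x*) = 2*0.25^2 + 8*0.25 = 2.125


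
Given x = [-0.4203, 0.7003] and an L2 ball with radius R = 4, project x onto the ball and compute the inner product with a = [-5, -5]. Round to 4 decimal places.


Step 1: Compute ||x|| (intermediates to 6 decimals).
||x|| = sqrt((-0.4203)^2 + 0.7003^2) = 0.816745
Step 2: Project.
Since ||x|| <= R, proj = x (no scaling needed).
proj(x) = [-0.4203, 0.7003]
Step 3: Dot product.
a^T * proj(x) = -5*(-0.4203) - 5*0.7003 = -1.4


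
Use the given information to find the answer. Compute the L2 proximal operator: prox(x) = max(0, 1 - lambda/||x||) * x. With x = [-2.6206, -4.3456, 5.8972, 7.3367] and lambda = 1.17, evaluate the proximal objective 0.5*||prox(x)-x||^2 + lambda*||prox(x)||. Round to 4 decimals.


Step 1: Compute ||x||.
||x|| = 10.6937
Step 2: Compute scaling factor.
scale = max(0, 1 - 1.17/10.6937) = 0.8906
Step 3: prox(x) = [-2.3339, -3.8701, 5.252, 6.534]
||prox(x)|| = 9.5237
Step 4: Proximal objective.
0.5*||prox-x||^2 = 0.6845
lambda*||prox|| = 11.1427
Total = 11.8272


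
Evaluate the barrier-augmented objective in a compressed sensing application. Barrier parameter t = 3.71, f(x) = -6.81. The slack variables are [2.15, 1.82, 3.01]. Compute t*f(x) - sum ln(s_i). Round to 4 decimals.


Step 1: Compute log-barrier.
ln values: [0.7655, 0.5988, 1.1019]
phi = -(0.7655 + 0.5988 + 1.1019) = -2.4662
Step 2: Compute augmented objective.
t*f(x) = 3.71*-6.81 = -25.2651
Total = -25.2651 - 2.4662 = -27.7313


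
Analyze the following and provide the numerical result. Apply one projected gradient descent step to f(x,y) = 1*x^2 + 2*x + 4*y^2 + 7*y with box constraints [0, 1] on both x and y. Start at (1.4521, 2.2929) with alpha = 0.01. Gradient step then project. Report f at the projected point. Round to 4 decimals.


Step 1: Compute gradient at (1.4521, 2.2929).
grad_x = 2*1*1.4521 + 2 = 4.9042
grad_y = 2*4*2.2929 + 7 = 25.3432
Step 2: Gradient step.
x_raw = 1.4521 - 0.01*4.9042 = 1.4031
y_raw = 2.2929 - 0.01*25.3432 = 2.0395
Step 3: Project onto [0, 1].
x_proj = clip(1.4031) = 1.0
y_proj = clip(2.0395) = 1.0
Step 4: Evaluate f.
f(1.0, 1.0) = 14.0


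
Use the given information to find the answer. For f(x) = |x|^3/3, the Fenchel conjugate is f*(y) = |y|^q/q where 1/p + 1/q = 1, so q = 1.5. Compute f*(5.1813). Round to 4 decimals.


The conjugate exponent q satisfies 1/p + 1/q = 1.
p = 3, so q = 3/(3 - 1) = 1.5
|y|^q = 5.1813^1.5 = 11.7939
f*(5.1813) = 11.7939 / 1.5 = 7.8626


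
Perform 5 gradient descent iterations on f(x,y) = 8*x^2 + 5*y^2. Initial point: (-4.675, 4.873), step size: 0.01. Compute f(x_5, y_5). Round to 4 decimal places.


Gradient descent on f(x,y) = 8*x^2 + 5*y^2.
Starting point: (-4.675, 4.873), alpha = 0.01
Step 1: grad_x = 2*8*-4.675 = -74.8, grad_y = 2*5*4.873 = 48.73
  x_1 = -4.675 - 0.01*-74.8 = -3.927
  y_1 = 4.873 - 0.01*48.73 = 4.3857
Step 2: grad_x = 2*8*-3.927 = -62.832, grad_y = 2*5*4.3857 = 43.857
  x_2 = -3.927 - 0.01*-62.832 = -3.2987
  y_2 = 4.3857 - 0.01*43.857 = 3.9471
Step 3: grad_x = 2*8*-3.2987 = -52.7789, grad_y = 2*5*3.9471 = 39.4713
  x_3 = -3.2987 - 0.01*-52.7789 = -2.7709
  y_3 = 3.9471 - 0.01*39.4713 = 3.5524
Step 4: grad_x = 2*8*-2.7709 = -44.3343, grad_y = 2*5*3.5524 = 35.5242
  x_4 = -2.7709 - 0.01*-44.3343 = -2.3275
  y_4 = 3.5524 - 0.01*35.5242 = 3.1972
Step 5: grad_x = 2*8*-2.3275 = -37.2408, grad_y = 2*5*3.1972 = 31.9718
  x_5 = -2.3275 - 0.01*-37.2408 = -1.9551
  y_5 = 3.1972 - 0.01*31.9718 = 2.8775
f(-1.9551, 2.8775) = 8*(-1.9551)^2 + 5*2.8775^2 = 71.9794


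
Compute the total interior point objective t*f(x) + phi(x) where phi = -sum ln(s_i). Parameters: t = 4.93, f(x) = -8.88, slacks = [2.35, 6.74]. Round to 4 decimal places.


Step 1: Compute log-barrier.
ln values: [0.8544, 1.9081]
phi = -(0.8544 + 1.9081) = -2.7625
Step 2: Compute augmented objective.
t*f(x) = 4.93*-8.88 = -43.7784
Total = -43.7784 - 2.7625 = -46.5409


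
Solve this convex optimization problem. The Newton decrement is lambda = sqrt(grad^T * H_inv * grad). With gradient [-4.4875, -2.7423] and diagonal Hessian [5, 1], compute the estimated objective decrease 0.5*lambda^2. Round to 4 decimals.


Step 1: H is diagonal, so H^(-1) * g = [-0.8975, -2.7423].
Step 2: g^T H^(-1) g = sum_i g_i^2 / H_ii
  = (-4.4875)^2/5 + (-2.7423)^2/1
  = 4.0275 + 7.5202 = 11.5477
Step 3: Objective decrease = 0.5 * g^T H^(-1) g = 5.7739


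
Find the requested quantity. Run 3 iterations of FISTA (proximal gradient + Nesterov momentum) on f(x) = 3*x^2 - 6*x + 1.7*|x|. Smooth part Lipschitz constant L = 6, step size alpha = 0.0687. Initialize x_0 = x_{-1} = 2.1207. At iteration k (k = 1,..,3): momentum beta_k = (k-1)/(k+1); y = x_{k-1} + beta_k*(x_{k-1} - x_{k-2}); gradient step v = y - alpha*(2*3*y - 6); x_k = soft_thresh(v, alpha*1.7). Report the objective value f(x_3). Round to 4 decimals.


FISTA on f(x) = 3*x^2 - 6*x + 1.7*|x|
L = 6, alpha = 0.0687
Iteration 1: beta = 0.0, y = 2.1207 + 0.0*(2.1207 - 2.1207) = 2.1207
  grad(y) = 6.7242, v = y - alpha*grad = 1.6587
  prox(v) = soft_thresh(1.6587, 0.1168) = 1.542
Iteration 2: beta = 0.3333, y = 1.542 + 0.3333*(1.542 - 2.1207) = 1.349
  grad(y) = 2.0943, v = y - alpha*grad = 1.2052
  prox(v) = soft_thresh(1.2052, 0.1168) = 1.0884
Iteration 3: beta = 0.5, y = 1.0884 + 0.5*(1.0884 - 1.542) = 0.8616
  grad(y) = -0.8305, v = y - alpha*grad = 0.9186
  prox(v) = soft_thresh(0.9186, 0.1168) = 0.8019
f(x_3) = 3*0.8019^2 - 6*0.8019 + 1.7*|0.8019| = -1.5191


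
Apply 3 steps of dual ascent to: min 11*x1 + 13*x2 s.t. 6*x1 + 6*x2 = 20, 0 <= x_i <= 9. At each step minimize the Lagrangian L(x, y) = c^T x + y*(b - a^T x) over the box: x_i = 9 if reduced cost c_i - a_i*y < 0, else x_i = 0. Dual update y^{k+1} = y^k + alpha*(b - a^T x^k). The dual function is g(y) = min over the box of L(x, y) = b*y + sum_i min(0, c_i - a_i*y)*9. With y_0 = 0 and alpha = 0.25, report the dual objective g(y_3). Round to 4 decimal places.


Dual ascent for LP: min 11*x1 + 13*x2, 6*x1 + 6*x2 = 20, 0 <= x_i <= 9
Step 1: y^k = 0.0, reduced costs: (11.0, 13.0)
  x^k = (0.0, 0.0), subgradient = b - a^T x = 20.0
  y^{k+1} = 0.0 + 0.25*20.0 = 5.0
Step 2: y^k = 5.0, reduced costs: (-19.0, -17.0)
  x^k = (9.0, 9.0), subgradient = b - a^T x = -88.0
  y^{k+1} = 5.0 + 0.25*-88.0 = -17.0
Step 3: y^k = -17.0, reduced costs: (113.0, 115.0)
  x^k = (0.0, 0.0), subgradient = b - a^T x = 20.0
  y^{k+1} = -17.0 + 0.25*20.0 = -12.0
Dual objective at y_3 = -12.0: reduced costs (83.0, 85.0), box minimizer x = (0.0, 0.0)
g(y_3) = b*y + (c1 - a1*y)*x1 + (c2 - a2*y)*x2 = 20*(-12.0) + 83.0*0.0 + 85.0*0.0 = -240.0 + 0.0 + 0.0 = -240.0


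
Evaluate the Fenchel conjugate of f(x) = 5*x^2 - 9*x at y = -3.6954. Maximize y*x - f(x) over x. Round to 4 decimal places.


f*(y) = sup_x {y*x - a*x^2 - b*x} = sup_x {(y-b)*x - a*x^2}
FOC: (y - b) - 2a*x = 0 => x* = (y - b)/(2a)
x* = (-3.6954 + 9)/(2*5) = 0.5305
f*(-3.6954) = (y-b)^2/(4a) = (-3.6954 + 9)^2/(4*5)
= 28.1388/20 = 1.4069


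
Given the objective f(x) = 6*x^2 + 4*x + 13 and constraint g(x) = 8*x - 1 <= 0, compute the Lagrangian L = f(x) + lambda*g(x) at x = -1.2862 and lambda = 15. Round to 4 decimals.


Step 1: Evaluate f(x).
f(-1.2862) = 6*(-1.2862)^2 + 4*(-1.2862) + 13 = 17.7811
Step 2: Evaluate g(x).
g(-1.2862) = 8*-1.2862 - 1 = -11.2896
Step 3: Compute Lagrangian.
L = 17.7811 + 15*-11.2896 = -151.5629


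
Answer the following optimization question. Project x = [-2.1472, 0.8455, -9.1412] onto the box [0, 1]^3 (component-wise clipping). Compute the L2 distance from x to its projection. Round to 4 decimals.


Project each component onto [0, 1].
clip(-2.1472) = 0.0, clip(0.8455) = 0.8455, clip(-9.1412) = 0.0
Projection = [0.0, 0.8455, 0.0]
Squared diffs: [4.6105, 0.0, 83.5615]
Distance = sqrt(88.172) = 9.39


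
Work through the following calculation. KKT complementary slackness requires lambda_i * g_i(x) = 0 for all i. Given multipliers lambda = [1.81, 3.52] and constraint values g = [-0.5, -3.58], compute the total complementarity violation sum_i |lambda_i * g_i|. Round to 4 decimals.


KKT complementary slackness check:
lambda_1 * g_1 = 1.81 * -0.5 = -0.905
lambda_2 * g_2 = 3.52 * -3.58 = -12.6016
Total violation = 0.905 + 12.6016 = 13.5066


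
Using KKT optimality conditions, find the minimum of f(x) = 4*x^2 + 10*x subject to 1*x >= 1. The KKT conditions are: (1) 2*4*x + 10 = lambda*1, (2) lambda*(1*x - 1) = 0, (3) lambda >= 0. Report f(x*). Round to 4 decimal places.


Step 1: Try lambda = 0 (constraint inactive).
x_unc = -10/(2*4) = -1.25
Check: 1*-1.25 = -1.25 < 1 -- violated!
Step 2: Constraint must be active: 1*x = 1
x* = 1/1 = 1.0
lambda = (2*4*1.0 + 10)/1 = 18.0
Step 3: Compute optimal value.
f(x*) = 4*1.0^2 + 10*1.0 = 14.0


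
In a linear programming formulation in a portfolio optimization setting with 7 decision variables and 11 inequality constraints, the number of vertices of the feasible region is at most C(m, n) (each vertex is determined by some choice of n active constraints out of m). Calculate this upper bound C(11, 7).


Each vertex corresponds to some choice of n active constraints out of m, so the number of vertices is at most C(m, n) = m! / (n!(m-n)!).
m = 11, n = 7
Numerator: 11 * 10 * 9 * 8 * 7 * 6 * 5
Denominator: 7! = 5040
C(11, 7) = 330


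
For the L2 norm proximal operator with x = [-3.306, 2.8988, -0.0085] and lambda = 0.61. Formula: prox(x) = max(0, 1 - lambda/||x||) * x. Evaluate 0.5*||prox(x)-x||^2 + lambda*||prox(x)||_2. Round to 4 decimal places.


Step 1: Compute ||x||.
||x|| = 4.3969
Step 2: Compute scaling factor.
scale = max(0, 1 - 0.61/4.3969) = 0.8613
Step 3: prox(x) = [-2.8473, 2.4966, -0.0073]
||prox(x)|| = 3.7869
Step 4: Proximal objective.
0.5*||prox-x||^2 = 0.1861
lambda*||prox|| = 2.31
Total = 2.4961


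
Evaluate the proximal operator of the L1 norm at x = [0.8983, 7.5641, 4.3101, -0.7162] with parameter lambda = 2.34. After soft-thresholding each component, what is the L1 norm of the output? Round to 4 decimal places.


Soft-thresholding with lambda = 2.34:
prox(0.8983) = sign(0.8983)*max(|0.8983| - 2.34, 0) = 0.0
prox(7.5641) = sign(7.5641)*max(|7.5641| - 2.34, 0) = 5.2241
prox(4.3101) = sign(4.3101)*max(|4.3101| - 2.34, 0) = 1.9701
prox(-0.7162) = sign(-0.7162)*max(|-0.7162| - 2.34, 0) = 0.0
prox(x) = [0.0, 5.2241, 1.9701, 0.0]
||prox(x)||_1 = 0.0 + 5.2241 + 1.9701 + 0.0 = 7.1942


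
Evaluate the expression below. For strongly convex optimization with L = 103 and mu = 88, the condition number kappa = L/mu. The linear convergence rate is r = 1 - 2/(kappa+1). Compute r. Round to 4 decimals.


Step 1: Compute the condition number.
kappa = L/mu = 103/88 = 1.1705
Step 2: Compute the convergence rate.
r = 1 - 2/(kappa + 1) = 1 - 2*mu/(L + mu) = (L - mu)/(L + mu) = 15/191 = 0.0785


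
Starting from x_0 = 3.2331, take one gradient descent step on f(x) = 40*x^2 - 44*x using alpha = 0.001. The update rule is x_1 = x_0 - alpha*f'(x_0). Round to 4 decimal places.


We compute the gradient at x_0 and apply the update.
f'(x) = 80*x - 44
f'(3.2331) = 80*3.2331 - 44 = 214.648
x_1 = 3.2331 - 0.001*214.648 = 3.0185


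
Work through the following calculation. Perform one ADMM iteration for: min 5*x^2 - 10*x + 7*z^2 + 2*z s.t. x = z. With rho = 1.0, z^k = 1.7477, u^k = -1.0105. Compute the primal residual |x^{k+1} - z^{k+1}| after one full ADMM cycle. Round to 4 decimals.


ADMM iteration with rho = 1.0, z^k = 1.7477, u^k = -1.0105
Step 1: x-update.
Minimize 5*x^2 - 10*x + (1.0/2)*(x - 1.7477 - 1.0105)^2
FOC: (2*5 + 1.0)*x = 10 + 1.0*(1.7477 + 1.0105)
x^{k+1} = 1.1598
Step 2: z-update.
Minimize 7*z^2 + 2*z + (1.0/2)*(1.1598 - z - 1.0105)^2
FOC: (2*7 + 1.0)*z = -2 + 1.0*(1.1598 - 1.0105)
z^{k+1} = -0.1234
Step 3: u-update.
u^{k+1} = -1.0105 + 1.1598 + 0.1234 = 0.2727
Step 4: Primal residual = |1.1598 + 0.1234| = 1.2832


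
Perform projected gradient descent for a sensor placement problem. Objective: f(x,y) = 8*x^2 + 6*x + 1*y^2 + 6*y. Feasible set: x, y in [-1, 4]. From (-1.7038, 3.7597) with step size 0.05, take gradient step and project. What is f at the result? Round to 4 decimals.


Step 1: Compute gradient at (-1.7038, 3.7597).
grad_x = 2*8*-1.7038 + 6 = -21.2608
grad_y = 2*1*3.7597 + 6 = 13.5194
Step 2: Gradient step.
x_raw = -1.7038 - 0.05*-21.2608 = -0.6408
y_raw = 3.7597 - 0.05*13.5194 = 3.0837
Step 3: Project onto [-1, 4].
x_proj = clip(-0.6408) = -0.6408
y_proj = clip(3.0837) = 3.0837
Step 4: Evaluate f.
f(-0.6408, 3.0837) = 27.4518


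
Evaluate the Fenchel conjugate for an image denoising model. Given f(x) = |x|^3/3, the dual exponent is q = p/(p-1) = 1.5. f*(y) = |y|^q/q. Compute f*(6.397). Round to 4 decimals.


The conjugate exponent q satisfies 1/p + 1/q = 1.
p = 3, so q = 3/(3 - 1) = 1.5
|y|^q = 6.397^1.5 = 16.1795
f*(6.397) = 16.1795 / 1.5 = 10.7863


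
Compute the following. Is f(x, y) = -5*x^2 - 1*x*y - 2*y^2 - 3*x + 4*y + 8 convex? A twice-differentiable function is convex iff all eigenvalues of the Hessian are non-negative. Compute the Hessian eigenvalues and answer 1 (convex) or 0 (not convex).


The Hessian of f(x,y) = -5*x^2 - 1*x*y - 2*y^2 - 3*x + 4*y + 8 is:
H = [[-10, -1], [-1, -4]]
Trace = -10 - 4 = -14
Determinant = -10*-4 - (-1)^2 = 39
Discriminant = (-14)^2 - 4*39 = 40.0
Eigenvalues: lambda_1 = -10.1623, lambda_2 = -3.8377
The function is not convex.

0


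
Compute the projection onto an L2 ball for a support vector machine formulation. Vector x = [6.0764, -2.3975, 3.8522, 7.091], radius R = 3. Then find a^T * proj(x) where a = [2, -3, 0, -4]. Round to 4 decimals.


Step 1: Compute ||x|| (intermediates to 6 decimals).
||x|| = sqrt(6.0764^2 + (-2.3975)^2 + 3.8522^2 + 7.091^2) = 10.38231
Step 2: Project.
Since ||x|| > R, scale = R/||x|| = 3/10.38231 = 0.288953, proj(x) = scale * x
proj(x) = [1.755794, -0.692765, 1.113105, 2.048966]
Step 3: Dot product.
a^T * proj(x) = 2*1.755794 - 3*(-0.692765) + 0*1.113105 - 4*2.048966 = -2.606


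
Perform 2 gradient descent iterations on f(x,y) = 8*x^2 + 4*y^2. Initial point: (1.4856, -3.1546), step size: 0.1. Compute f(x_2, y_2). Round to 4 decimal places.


Gradient descent on f(x,y) = 8*x^2 + 4*y^2.
Starting point: (1.4856, -3.1546), alpha = 0.1
Step 1: grad_x = 2*8*1.4856 = 23.7696, grad_y = 2*4*-3.1546 = -25.2368
  x_1 = 1.4856 - 0.1*23.7696 = -0.8914
  y_1 = -3.1546 - 0.1*-25.2368 = -0.6309
Step 2: grad_x = 2*8*-0.8914 = -14.2618, grad_y = 2*4*-0.6309 = -5.0474
  x_2 = -0.8914 - 0.1*-14.2618 = 0.5348
  y_2 = -0.6309 - 0.1*-5.0474 = -0.1262
f(0.5348, -0.1262) = 8*0.5348^2 + 4*(-0.1262)^2 = 2.3519


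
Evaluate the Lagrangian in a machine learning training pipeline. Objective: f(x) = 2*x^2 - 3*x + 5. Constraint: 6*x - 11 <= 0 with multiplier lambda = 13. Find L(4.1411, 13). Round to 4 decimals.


Step 1: Evaluate f(x).
f(4.1411) = 2*4.1411^2 - 3*4.1411 + 5 = 26.8741
Step 2: Evaluate g(x).
g(4.1411) = 6*4.1411 - 11 = 13.8466
Step 3: Compute Lagrangian.
L = 26.8741 + 13*13.8466 = 206.8799


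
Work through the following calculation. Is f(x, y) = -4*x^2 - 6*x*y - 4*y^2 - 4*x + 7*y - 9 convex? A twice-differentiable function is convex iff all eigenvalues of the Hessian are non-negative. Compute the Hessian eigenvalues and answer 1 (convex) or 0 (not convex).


The Hessian of f(x,y) = -4*x^2 - 6*x*y - 4*y^2 - 4*x + 7*y - 9 is:
H = [[-8, -6], [-6, -8]]
Trace = -8 - 8 = -16
Determinant = -8*-8 - (-6)^2 = 28
Discriminant = (-16)^2 - 4*28 = 144.0
Eigenvalues: lambda_1 = -14.0, lambda_2 = -2.0
The function is not convex.

0


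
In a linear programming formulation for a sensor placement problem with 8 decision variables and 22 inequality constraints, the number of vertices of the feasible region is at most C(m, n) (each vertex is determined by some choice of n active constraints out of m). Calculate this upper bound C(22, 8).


Each vertex corresponds to some choice of n active constraints out of m, so the number of vertices is at most C(m, n) = m! / (n!(m-n)!).
m = 22, n = 8
Numerator: 22 * 21 * 20 * 19 * 18 * 17 * 16 * 15
Denominator: 8! = 40320
C(22, 8) = 319770


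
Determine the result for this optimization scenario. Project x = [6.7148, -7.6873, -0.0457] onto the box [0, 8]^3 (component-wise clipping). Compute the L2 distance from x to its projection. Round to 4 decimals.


Project each component onto [0, 8].
clip(6.7148) = 6.7148, clip(-7.6873) = 0.0, clip(-0.0457) = 0.0
Projection = [6.7148, 0.0, 0.0]
Squared diffs: [0.0, 59.0946, 0.0021]
Distance = sqrt(59.0967) = 7.6874


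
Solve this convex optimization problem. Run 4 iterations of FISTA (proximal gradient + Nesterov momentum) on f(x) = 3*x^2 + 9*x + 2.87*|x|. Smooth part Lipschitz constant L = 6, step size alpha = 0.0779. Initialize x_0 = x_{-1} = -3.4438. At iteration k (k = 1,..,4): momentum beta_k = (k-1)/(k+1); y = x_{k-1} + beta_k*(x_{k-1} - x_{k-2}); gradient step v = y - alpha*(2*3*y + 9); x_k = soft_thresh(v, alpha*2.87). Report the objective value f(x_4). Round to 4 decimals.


FISTA on f(x) = 3*x^2 + 9*x + 2.87*|x|
L = 6, alpha = 0.0779
Iteration 1: beta = 0.0, y = -3.4438 + 0.0*(-3.4438 + 3.4438) = -3.4438
  grad(y) = -11.6628, v = y - alpha*grad = -2.5353
  prox(v) = soft_thresh(-2.5353, 0.2236) = -2.3117
Iteration 2: beta = 0.3333, y = -2.3117 + 0.3333*(-2.3117 + 3.4438) = -1.9343
  grad(y) = -2.606, v = y - alpha*grad = -1.7313
  prox(v) = soft_thresh(-1.7313, 0.2236) = -1.5077
Iteration 3: beta = 0.5, y = -1.5077 + 0.5*(-1.5077 + 2.3117) = -1.1058
  grad(y) = 2.3653, v = y - alpha*grad = -1.29
  prox(v) = soft_thresh(-1.29, 0.2236) = -1.0665
Iteration 4: beta = 0.6, y = -1.0665 + 0.6*(-1.0665 + 1.5077) = -0.8017
  grad(y) = 4.1898, v = y - alpha*grad = -1.1281
  prox(v) = soft_thresh(-1.1281, 0.2236) = -0.9045
f(x_4) = 3*(-0.9045)^2 + 9*(-0.9045) + 2.87*|-0.9045| = -3.0902


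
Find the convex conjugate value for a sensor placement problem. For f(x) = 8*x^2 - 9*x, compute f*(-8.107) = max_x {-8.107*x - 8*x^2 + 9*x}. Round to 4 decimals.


f*(y) = sup_x {y*x - a*x^2 - b*x} = sup_x {(y-b)*x - a*x^2}
FOC: (y - b) - 2a*x = 0 => x* = (y - b)/(2a)
x* = (-8.107 + 9)/(2*8) = 0.0558
f*(-8.107) = (y-b)^2/(4a) = (-8.107 + 9)^2/(4*8)
= 0.7974/32 = 0.0249


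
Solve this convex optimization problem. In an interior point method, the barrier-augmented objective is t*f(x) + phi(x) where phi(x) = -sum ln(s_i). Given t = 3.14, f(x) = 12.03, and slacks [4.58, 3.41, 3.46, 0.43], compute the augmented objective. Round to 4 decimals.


Step 1: Compute log-barrier.
ln values: [1.5217, 1.2267, 1.2413, -0.844]
phi = -(1.5217 + 1.2267 + 1.2413 - 0.844) = -3.1457
Step 2: Compute augmented objective.
t*f(x) = 3.14*12.03 = 37.7742
Total = 37.7742 - 3.1457 = 34.6285


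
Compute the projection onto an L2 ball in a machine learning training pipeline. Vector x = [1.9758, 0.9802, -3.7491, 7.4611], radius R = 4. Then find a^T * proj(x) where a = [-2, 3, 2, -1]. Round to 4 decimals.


Step 1: Compute ||x|| (intermediates to 6 decimals).
||x|| = sqrt(1.9758^2 + 0.9802^2 + (-3.7491)^2 + 7.4611^2) = 8.636454
Step 2: Project.
Since ||x|| > R, scale = R/||x|| = 4/8.636454 = 0.463153, proj(x) = scale * x
proj(x) = [0.915098, 0.453983, -1.736407, 3.455631]
Step 3: Dot product.
a^T * proj(x) = -2*0.915098 + 3*0.453983 + 2*(-1.736407) - 1*3.455631 = -7.3967


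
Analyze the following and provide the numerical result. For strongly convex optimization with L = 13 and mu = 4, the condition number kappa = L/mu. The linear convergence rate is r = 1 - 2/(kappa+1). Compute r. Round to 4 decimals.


Step 1: Compute the condition number.
kappa = L/mu = 13/4 = 3.25
Step 2: Compute the convergence rate.
r = 1 - 2/(kappa + 1) = 1 - 2*mu/(L + mu) = (L - mu)/(L + mu) = 9/17 = 0.5294


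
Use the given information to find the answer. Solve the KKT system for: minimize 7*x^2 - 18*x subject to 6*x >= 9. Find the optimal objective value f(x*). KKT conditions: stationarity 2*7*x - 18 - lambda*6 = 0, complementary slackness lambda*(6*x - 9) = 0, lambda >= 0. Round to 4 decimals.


Step 1: Try lambda = 0 (constraint inactive).
x_unc = 18/(2*7) = 1.2857
Check: 6*1.2857 = 7.7142 < 9 -- violated!
Step 2: Constraint must be active: 6*x = 9
x* = 9/6 = 1.5
lambda = (2*7*1.5 - 18)/6 = 0.5
Step 3: Compute optimal value.
f(x*) = 7*1.5^2 - 18*1.5 = -11.25


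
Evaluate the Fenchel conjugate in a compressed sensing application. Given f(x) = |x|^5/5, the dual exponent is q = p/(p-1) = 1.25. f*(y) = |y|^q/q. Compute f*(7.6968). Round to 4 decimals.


The conjugate exponent q satisfies 1/p + 1/q = 1.
p = 5, so q = 5/(5 - 1) = 1.25
|y|^q = 7.6968^1.25 = 12.82
f*(7.6968) = 12.82 / 1.25 = 10.256


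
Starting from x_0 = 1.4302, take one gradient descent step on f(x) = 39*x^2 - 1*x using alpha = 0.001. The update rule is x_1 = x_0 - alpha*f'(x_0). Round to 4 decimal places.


We compute the gradient at x_0 and apply the update.
f'(x) = 78*x - 1
f'(1.4302) = 78*1.4302 - 1 = 110.5556
x_1 = 1.4302 - 0.001*110.5556 = 1.3196


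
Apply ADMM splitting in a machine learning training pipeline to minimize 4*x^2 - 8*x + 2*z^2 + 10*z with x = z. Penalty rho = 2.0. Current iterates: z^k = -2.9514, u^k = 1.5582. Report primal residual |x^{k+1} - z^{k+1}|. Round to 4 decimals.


ADMM iteration with rho = 2.0, z^k = -2.9514, u^k = 1.5582
Step 1: x-update.
Minimize 4*x^2 - 8*x + (2.0/2)*(x + 2.9514 + 1.5582)^2
FOC: (2*4 + 2.0)*x = 8 + 2.0*(-2.9514 - 1.5582)
x^{k+1} = -0.1019
Step 2: z-update.
Minimize 2*z^2 + 10*z + (2.0/2)*(-0.1019 - z + 1.5582)^2
FOC: (2*2 + 2.0)*z = -10 + 2.0*(-0.1019 + 1.5582)
z^{k+1} = -1.1812
Step 3: u-update.
u^{k+1} = 1.5582 - 0.1019 + 1.1812 = 2.6375
Step 4: Primal residual = |-0.1019 + 1.1812| = 1.0793


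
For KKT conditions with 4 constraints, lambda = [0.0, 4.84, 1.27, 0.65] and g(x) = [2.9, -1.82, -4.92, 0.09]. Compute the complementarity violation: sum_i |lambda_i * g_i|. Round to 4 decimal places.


KKT complementary slackness check:
lambda_1 * g_1 = 0.0 * 2.9 = 0.0
lambda_2 * g_2 = 4.84 * -1.82 = -8.8088
lambda_3 * g_3 = 1.27 * -4.92 = -6.2484
lambda_4 * g_4 = 0.65 * 0.09 = 0.0585
Total violation = 0.0 + 8.8088 + 6.2484 + 0.0585 = 15.1157


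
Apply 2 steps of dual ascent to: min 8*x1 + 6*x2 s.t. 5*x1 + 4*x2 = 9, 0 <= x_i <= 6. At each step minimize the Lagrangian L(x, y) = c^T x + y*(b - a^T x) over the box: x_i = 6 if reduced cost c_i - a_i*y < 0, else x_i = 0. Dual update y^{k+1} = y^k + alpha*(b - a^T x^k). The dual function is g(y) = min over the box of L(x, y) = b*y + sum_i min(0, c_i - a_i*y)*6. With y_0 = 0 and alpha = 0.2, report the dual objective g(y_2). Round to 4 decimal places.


Dual ascent for LP: min 8*x1 + 6*x2, 5*x1 + 4*x2 = 9, 0 <= x_i <= 6
Step 1: y^k = 0.0, reduced costs: (8.0, 6.0)
  x^k = (0.0, 0.0), subgradient = b - a^T x = 9.0
  y^{k+1} = 0.0 + 0.2*9.0 = 1.8
Step 2: y^k = 1.8, reduced costs: (-1.0, -1.2)
  x^k = (6.0, 6.0), subgradient = b - a^T x = -45.0
  y^{k+1} = 1.8 + 0.2*-45.0 = -7.2
Dual objective at y_2 = -7.2: reduced costs (44.0, 34.8), box minimizer x = (0.0, 0.0)
g(y_2) = b*y + (c1 - a1*y)*x1 + (c2 - a2*y)*x2 = 9*(-7.2) + 44.0*0.0 + 34.8*0.0 = -64.8 + 0.0 + 0.0 = -64.8


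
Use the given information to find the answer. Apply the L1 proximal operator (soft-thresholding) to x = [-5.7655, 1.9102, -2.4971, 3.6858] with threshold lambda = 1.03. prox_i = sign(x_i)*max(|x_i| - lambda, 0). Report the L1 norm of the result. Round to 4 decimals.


Soft-thresholding with lambda = 1.03:
prox(-5.7655) = sign(-5.7655)*max(|-5.7655| - 1.03, 0) = -4.7355
prox(1.9102) = sign(1.9102)*max(|1.9102| - 1.03, 0) = 0.8802
prox(-2.4971) = sign(-2.4971)*max(|-2.4971| - 1.03, 0) = -1.4671
prox(3.6858) = sign(3.6858)*max(|3.6858| - 1.03, 0) = 2.6558
prox(x) = [-4.7355, 0.8802, -1.4671, 2.6558]
||prox(x)||_1 = 4.7355 + 0.8802 + 1.4671 + 2.6558 = 9.7386


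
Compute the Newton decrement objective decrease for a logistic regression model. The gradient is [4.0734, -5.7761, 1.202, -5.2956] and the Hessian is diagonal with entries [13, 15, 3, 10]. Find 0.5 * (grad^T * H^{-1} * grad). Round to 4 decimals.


Step 1: H is diagonal, so H^(-1) * g = [0.3133, -0.3851, 0.4007, -0.5296].
Step 2: g^T H^(-1) g = sum_i g_i^2 / H_ii
  = (4.0734)^2/13 + (-5.7761)^2/15 + (1.202)^2/3 + (-5.2956)^2/10
  = 1.2764 + 2.2242 + 0.4816 + 2.8043 = 6.7865
Step 3: Objective decrease = 0.5 * g^T H^(-1) g = 3.3933


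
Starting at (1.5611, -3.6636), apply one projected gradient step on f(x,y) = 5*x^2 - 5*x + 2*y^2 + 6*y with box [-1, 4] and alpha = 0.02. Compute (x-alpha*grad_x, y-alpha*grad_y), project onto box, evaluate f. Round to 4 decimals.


Step 1: Compute gradient at (1.5611, -3.6636).
grad_x = 2*5*1.5611 - 5 = 10.611
grad_y = 2*2*-3.6636 + 6 = -8.6544
Step 2: Gradient step.
x_raw = 1.5611 - 0.02*10.611 = 1.3489
y_raw = -3.6636 - 0.02*-8.6544 = -3.4905
Step 3: Project onto [-1, 4].
x_proj = clip(1.3489) = 1.3489
y_proj = clip(-3.4905) = -1.0
Step 4: Evaluate f.
f(1.3489, -1.0) = -1.647


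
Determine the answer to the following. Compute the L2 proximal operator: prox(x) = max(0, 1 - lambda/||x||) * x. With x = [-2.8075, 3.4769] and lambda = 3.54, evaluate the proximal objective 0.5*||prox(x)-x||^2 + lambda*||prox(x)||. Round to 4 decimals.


Step 1: Compute ||x||.
||x|| = 4.4689
Step 2: Compute scaling factor.
scale = max(0, 1 - 3.54/4.4689) = 0.2079
Step 3: prox(x) = [-0.5836, 0.7227]
||prox(x)|| = 0.9289
Step 4: Proximal objective.
0.5*||prox-x||^2 = 6.2658
lambda*||prox|| = 3.2883
Total = 9.554


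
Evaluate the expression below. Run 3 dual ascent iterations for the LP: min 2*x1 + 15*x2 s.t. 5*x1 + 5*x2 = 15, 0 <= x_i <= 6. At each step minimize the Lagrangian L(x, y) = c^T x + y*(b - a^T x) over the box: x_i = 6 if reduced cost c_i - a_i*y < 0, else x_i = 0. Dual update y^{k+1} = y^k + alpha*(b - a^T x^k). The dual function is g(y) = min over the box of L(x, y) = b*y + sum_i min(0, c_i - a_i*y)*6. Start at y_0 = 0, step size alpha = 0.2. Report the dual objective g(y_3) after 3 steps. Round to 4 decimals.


Dual ascent for LP: min 2*x1 + 15*x2, 5*x1 + 5*x2 = 15, 0 <= x_i <= 6
Step 1: y^k = 0.0, reduced costs: (2.0, 15.0)
  x^k = (0.0, 0.0), subgradient = b - a^T x = 15.0
  y^{k+1} = 0.0 + 0.2*15.0 = 3.0
Step 2: y^k = 3.0, reduced costs: (-13.0, 0.0)
  x^k = (6.0, 0.0), subgradient = b - a^T x = -15.0
  y^{k+1} = 3.0 + 0.2*-15.0 = 0.0
Step 3: y^k = 0.0, reduced costs: (2.0, 15.0)
  x^k = (0.0, 0.0), subgradient = b - a^T x = 15.0
  y^{k+1} = 0.0 + 0.2*15.0 = 3.0
Dual objective at y_3 = 3.0: reduced costs (-13.0, 0.0), box minimizer x = (6.0, 0.0)
g(y_3) = b*y + (c1 - a1*y)*x1 + (c2 - a2*y)*x2 = 15*3.0 + (-13.0)*6.0 + 0.0*0.0 = 45.0 - 78.0 + 0.0 = -33.0


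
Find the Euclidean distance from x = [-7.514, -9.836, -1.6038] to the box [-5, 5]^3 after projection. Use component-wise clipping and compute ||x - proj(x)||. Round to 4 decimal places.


Project each component onto [-5, 5].
clip(-7.514) = -5.0, clip(-9.836) = -5.0, clip(-1.6038) = -1.6038
Projection = [-5.0, -5.0, -1.6038]
Squared diffs: [6.3202, 23.3869, 0.0]
Distance = sqrt(29.7071) = 5.4504


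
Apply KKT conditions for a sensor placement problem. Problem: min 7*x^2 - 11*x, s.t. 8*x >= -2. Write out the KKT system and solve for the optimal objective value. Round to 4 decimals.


Step 1: Try lambda = 0 (constraint inactive).
Stationarity: 2*7*x - 11 = 0
x* = 11/(2*7) = 11/14 = 0.7857 (rounded; the exact value 11/14 is used below)
Check constraint: 8*0.7857 = 6.2856 >= -2 -- satisfied.
Step 2: Compute optimal value.
f(x*) = 7*(11/14)^2 - 11*(11/14) = -4.3214


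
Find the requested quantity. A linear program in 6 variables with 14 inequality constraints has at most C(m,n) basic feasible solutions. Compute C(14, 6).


Each vertex corresponds to some choice of n active constraints out of m, so the number of vertices is at most C(m, n) = m! / (n!(m-n)!).
m = 14, n = 6
Numerator: 14 * 13 * 12 * 11 * 10 * 9
Denominator: 6! = 720
C(14, 6) = 3003


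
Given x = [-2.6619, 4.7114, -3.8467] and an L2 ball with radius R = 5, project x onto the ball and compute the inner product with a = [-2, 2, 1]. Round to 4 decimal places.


Step 1: Compute ||x|| (intermediates to 6 decimals).
||x|| = sqrt((-2.6619)^2 + 4.7114^2 + (-3.8467)^2) = 6.639285
Step 2: Project.
Since ||x|| > R, scale = R/||x|| = 5/6.639285 = 0.753093, proj(x) = scale * x
proj(x) = [-2.004658, 3.548122, -2.896923]
Step 3: Dot product.
a^T * proj(x) = -2*(-2.004658) + 2*3.548122 + 1*(-2.896923) = 8.2086


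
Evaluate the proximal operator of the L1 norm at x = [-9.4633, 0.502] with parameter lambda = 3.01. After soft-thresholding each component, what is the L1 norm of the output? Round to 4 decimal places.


Soft-thresholding with lambda = 3.01:
prox(-9.4633) = sign(-9.4633)*max(|-9.4633| - 3.01, 0) = -6.4533
prox(0.502) = sign(0.502)*max(|0.502| - 3.01, 0) = 0.0
prox(x) = [-6.4533, 0.0]
||prox(x)||_1 = 6.4533 + 0.0 = 6.4533


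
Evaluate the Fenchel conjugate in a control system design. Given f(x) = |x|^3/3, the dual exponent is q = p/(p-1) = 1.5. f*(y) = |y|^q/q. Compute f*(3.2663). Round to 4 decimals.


The conjugate exponent q satisfies 1/p + 1/q = 1.
p = 3, so q = 3/(3 - 1) = 1.5
|y|^q = 3.2663^1.5 = 5.9032
f*(3.2663) = 5.9032 / 1.5 = 3.9354


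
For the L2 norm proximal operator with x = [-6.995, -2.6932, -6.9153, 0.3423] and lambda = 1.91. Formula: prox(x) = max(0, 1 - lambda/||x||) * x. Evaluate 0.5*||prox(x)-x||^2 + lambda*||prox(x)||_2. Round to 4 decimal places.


Step 1: Compute ||x||.
||x|| = 10.204
Step 2: Compute scaling factor.
scale = max(0, 1 - 1.91/10.204) = 0.8128
Step 3: prox(x) = [-5.6857, -2.1891, -5.6209, 0.2782]
||prox(x)|| = 8.294
Step 4: Proximal objective.
0.5*||prox-x||^2 = 1.8241
lambda*||prox|| = 15.8415
Total = 17.6656
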